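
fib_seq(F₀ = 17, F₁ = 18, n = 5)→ F_2 = F_1 + F_0 = 35
F_3 = F_2 + F_1 = 53
F_4 = F_3 + F_2 = 88
= [17, 18, 35, 53, 88]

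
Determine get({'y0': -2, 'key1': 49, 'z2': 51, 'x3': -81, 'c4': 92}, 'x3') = -81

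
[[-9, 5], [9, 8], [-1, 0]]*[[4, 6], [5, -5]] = [[-11, -79], [76, 14], [-4, -6]]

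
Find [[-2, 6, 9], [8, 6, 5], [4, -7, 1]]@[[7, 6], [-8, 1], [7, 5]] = C[0][0] = (-2)*(7) + (6)*(-8) + (9)*(7) = 1
C[0][1] = (-2)*(6) + (6)*(1) + (9)*(5) = 39
C[1][0] = (8)*(7) + (6)*(-8) + (5)*(7) = 43
C[1][1] = (8)*(6) + (6)*(1) + (5)*(5) = 79
C[2][0] = (4)*(7) + (-7)*(-8) + (1)*(7) = 91
C[2][1] = (4)*(6) + (-7)*(1) + (1)*(5) = 22
= [[1, 39], [43, 79], [91, 22]]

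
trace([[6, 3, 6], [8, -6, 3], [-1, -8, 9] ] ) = 9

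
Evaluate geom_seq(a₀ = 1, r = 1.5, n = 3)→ [1.0, 1.5, 2.25]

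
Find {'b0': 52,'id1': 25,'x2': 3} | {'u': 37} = {'b0': 52, 'id1': 25, 'x2': 3, 'u': 37}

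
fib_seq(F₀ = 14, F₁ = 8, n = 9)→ [14, 8, 22, 30, 52, 82, 134, 216, 350]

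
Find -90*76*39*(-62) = 16539120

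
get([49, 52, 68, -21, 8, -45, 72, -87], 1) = 52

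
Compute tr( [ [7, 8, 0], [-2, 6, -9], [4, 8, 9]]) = diagonal: 7 + 6 + 9
= 22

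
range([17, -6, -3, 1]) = 23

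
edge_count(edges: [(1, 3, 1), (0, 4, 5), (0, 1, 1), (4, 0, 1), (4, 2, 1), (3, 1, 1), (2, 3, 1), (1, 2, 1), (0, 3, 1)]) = 9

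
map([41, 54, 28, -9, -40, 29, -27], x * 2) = [82, 108, 56, -18, -80, 58, -54]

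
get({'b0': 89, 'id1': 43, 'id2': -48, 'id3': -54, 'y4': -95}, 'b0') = 89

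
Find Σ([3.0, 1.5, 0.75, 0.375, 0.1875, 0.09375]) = 3.0 + 1.5 + 0.75 + 0.375 + 0.1875 + 0.09375
= 5.90625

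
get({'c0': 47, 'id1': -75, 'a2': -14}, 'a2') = -14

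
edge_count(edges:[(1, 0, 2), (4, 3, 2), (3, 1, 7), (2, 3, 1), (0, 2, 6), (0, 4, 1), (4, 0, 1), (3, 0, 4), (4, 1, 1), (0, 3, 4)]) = 10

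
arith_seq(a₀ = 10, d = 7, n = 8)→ [10, 17, 24, 31, 38, 45, 52, 59]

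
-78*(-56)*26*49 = 5564832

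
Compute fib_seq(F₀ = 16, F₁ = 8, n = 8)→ F_2 = F_1 + F_0 = 24
F_3 = F_2 + F_1 = 32
F_4 = F_3 + F_2 = 56
...
= [16, 8, 24, 32, 56, 88, 144, 232]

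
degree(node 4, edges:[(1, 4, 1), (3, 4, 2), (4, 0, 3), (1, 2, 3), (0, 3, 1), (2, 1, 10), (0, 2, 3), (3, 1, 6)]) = 3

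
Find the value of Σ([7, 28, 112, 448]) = 595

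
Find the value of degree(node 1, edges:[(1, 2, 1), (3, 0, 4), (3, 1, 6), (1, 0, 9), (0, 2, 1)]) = 3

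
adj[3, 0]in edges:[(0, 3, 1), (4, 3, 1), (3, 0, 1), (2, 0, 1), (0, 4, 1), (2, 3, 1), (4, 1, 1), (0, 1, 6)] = 1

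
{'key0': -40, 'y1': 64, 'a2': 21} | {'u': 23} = {'key0': -40, 'y1': 64, 'a2': 21, 'u': 23}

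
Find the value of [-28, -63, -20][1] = -63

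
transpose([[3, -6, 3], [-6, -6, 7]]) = [[3, -6], [-6, -6], [3, 7]]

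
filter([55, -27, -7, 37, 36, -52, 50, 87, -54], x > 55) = [87]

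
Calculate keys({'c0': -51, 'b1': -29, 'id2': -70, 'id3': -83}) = ['c0', 'b1', 'id2', 'id3']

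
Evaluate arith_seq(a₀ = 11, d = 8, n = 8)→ a_0 = 11 + 0*8 = 11
a_1 = 11 + 1*8 = 19
a_2 = 11 + 2*8 = 27
...
= [11, 19, 27, 35, 43, 51, 59, 67]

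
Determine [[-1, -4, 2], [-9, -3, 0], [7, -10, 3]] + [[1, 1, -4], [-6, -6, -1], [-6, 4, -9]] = [[0, -3, -2], [-15, -9, -1], [1, -6, -6]]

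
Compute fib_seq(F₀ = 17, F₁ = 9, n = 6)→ F_2 = F_1 + F_0 = 26
F_3 = F_2 + F_1 = 35
F_4 = F_3 + F_2 = 61
...
= [17, 9, 26, 35, 61, 96]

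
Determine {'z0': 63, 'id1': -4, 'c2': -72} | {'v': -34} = {'z0': 63, 'id1': -4, 'c2': -72, 'v': -34}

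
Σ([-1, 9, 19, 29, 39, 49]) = 144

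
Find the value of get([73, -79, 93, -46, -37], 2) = 93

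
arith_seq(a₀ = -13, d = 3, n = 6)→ [-13, -10, -7, -4, -1, 2]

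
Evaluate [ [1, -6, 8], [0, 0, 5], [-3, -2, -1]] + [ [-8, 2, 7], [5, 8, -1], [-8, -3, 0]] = [[-7, -4, 15], [5, 8, 4], [-11, -5, -1]]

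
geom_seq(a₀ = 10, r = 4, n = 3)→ [10, 40, 160]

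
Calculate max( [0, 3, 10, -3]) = 10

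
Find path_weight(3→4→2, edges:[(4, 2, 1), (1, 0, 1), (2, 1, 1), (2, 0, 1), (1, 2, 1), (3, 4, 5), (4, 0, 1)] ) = w(3→4)=5 + w(4→2)=1
= 6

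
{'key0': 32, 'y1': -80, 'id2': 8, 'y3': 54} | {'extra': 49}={'key0': 32, 'y1': -80, 'id2': 8, 'y3': 54, 'extra': 49}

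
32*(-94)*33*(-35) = 3474240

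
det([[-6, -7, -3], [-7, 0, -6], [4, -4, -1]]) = 277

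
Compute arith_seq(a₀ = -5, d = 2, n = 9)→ a_0 = -5 + 0*2 = -5
a_1 = -5 + 1*2 = -3
a_2 = -5 + 2*2 = -1
...
= [-5, -3, -1, 1, 3, 5, 7, 9, 11]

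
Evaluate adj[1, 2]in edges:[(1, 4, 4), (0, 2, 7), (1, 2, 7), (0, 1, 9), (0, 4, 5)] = 7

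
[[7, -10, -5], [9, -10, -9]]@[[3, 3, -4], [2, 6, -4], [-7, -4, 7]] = C[0][0] = (7)*(3) + (-10)*(2) + (-5)*(-7) = 36
C[0][1] = (7)*(3) + (-10)*(6) + (-5)*(-4) = -19
C[0][2] = (7)*(-4) + (-10)*(-4) + (-5)*(7) = -23
C[1][0] = (9)*(3) + (-10)*(2) + (-9)*(-7) = 70
C[1][1] = (9)*(3) + (-10)*(6) + (-9)*(-4) = 3
C[1][2] = (9)*(-4) + (-10)*(-4) + (-9)*(7) = -59
= [[36, -19, -23], [70, 3, -59]]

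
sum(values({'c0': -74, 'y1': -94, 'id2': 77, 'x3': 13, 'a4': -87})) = -165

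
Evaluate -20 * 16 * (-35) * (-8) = -89600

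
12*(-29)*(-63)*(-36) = -789264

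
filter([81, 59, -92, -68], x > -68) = keep x where x > -68: 81✓, 59✓, -92✗, -68✗
= [81, 59]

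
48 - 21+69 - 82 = 14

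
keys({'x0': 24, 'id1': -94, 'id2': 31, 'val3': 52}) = ['x0', 'id1', 'id2', 'val3']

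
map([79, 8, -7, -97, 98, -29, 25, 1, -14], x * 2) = 79*2=158, 8*2=16, -7*2=-14, -97*2=-194, 98*2=196, -29*2=-58, 25*2=50, 1*2=2, -14*2=-28
= [158, 16, -14, -194, 196, -58, 50, 2, -28]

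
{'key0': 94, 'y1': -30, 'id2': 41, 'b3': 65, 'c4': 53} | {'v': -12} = {'key0': 94, 'y1': -30, 'id2': 41, 'b3': 65, 'c4': 53, 'v': -12}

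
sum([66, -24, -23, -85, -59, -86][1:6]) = -277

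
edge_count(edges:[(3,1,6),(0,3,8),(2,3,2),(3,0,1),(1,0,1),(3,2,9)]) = 6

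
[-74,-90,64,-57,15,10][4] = 15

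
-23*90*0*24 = 0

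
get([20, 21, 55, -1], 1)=21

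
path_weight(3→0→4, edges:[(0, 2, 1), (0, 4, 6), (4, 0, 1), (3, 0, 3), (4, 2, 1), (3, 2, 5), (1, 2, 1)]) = w(3→0)=3 + w(0→4)=6
= 9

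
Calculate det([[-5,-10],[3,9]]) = (-5)*(9) - (-10)*(3)
= -15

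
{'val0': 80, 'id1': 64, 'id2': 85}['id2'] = 85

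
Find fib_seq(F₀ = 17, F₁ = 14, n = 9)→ F_2 = F_1 + F_0 = 31
F_3 = F_2 + F_1 = 45
F_4 = F_3 + F_2 = 76
...
= [17, 14, 31, 45, 76, 121, 197, 318, 515]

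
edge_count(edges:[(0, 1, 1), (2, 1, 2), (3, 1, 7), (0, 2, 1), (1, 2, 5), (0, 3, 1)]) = 6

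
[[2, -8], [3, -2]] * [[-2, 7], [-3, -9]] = [[20, 86], [0, 39]]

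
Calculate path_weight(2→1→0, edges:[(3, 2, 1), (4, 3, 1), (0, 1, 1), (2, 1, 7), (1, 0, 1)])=8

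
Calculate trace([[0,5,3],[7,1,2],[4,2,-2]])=diagonal: 0 + 1 + (-2)
= -1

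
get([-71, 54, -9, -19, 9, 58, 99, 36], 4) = 9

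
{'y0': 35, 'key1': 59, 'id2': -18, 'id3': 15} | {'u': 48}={'y0': 35, 'key1': 59, 'id2': -18, 'id3': 15, 'u': 48}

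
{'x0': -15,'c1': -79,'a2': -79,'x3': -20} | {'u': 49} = {'x0': -15, 'c1': -79, 'a2': -79, 'x3': -20, 'u': 49}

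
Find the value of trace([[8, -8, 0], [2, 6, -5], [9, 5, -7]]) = 7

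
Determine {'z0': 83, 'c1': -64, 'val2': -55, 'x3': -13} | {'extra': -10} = {'z0': 83, 'c1': -64, 'val2': -55, 'x3': -13, 'extra': -10}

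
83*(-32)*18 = -47808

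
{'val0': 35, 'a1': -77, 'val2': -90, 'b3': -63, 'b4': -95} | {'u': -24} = {'val0': 35, 'a1': -77, 'val2': -90, 'b3': -63, 'b4': -95, 'u': -24}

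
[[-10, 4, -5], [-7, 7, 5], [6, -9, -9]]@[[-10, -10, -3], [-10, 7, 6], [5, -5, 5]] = C[0][0] = (-10)*(-10) + (4)*(-10) + (-5)*(5) = 35
C[0][1] = (-10)*(-10) + (4)*(7) + (-5)*(-5) = 153
C[0][2] = (-10)*(-3) + (4)*(6) + (-5)*(5) = 29
C[1][0] = (-7)*(-10) + (7)*(-10) + (5)*(5) = 25
C[1][1] = (-7)*(-10) + (7)*(7) + (5)*(-5) = 94
C[1][2] = (-7)*(-3) + (7)*(6) + (5)*(5) = 88
... (3 more cells)
= [[35, 153, 29], [25, 94, 88], [-15, -78, -117]]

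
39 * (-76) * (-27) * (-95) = -7602660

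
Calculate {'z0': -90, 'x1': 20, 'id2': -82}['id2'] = -82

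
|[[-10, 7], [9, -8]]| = 17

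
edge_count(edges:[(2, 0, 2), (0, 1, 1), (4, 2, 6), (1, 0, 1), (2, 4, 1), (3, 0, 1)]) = 6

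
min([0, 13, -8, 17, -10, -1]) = -10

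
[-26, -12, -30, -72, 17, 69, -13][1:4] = [-12, -30, -72]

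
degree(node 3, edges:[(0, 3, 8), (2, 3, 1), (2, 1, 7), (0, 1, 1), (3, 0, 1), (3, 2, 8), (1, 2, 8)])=4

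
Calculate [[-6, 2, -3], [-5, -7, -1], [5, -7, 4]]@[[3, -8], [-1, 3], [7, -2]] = C[0][0] = (-6)*(3) + (2)*(-1) + (-3)*(7) = -41
C[0][1] = (-6)*(-8) + (2)*(3) + (-3)*(-2) = 60
C[1][0] = (-5)*(3) + (-7)*(-1) + (-1)*(7) = -15
C[1][1] = (-5)*(-8) + (-7)*(3) + (-1)*(-2) = 21
C[2][0] = (5)*(3) + (-7)*(-1) + (4)*(7) = 50
C[2][1] = (5)*(-8) + (-7)*(3) + (4)*(-2) = -69
= [[-41, 60], [-15, 21], [50, -69]]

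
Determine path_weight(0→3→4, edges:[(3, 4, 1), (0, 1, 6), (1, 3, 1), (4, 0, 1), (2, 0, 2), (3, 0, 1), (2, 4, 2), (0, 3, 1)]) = w(0→3)=1 + w(3→4)=1
= 2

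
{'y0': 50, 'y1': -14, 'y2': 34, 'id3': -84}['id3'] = -84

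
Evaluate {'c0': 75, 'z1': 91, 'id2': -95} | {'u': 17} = {'c0': 75, 'z1': 91, 'id2': -95, 'u': 17}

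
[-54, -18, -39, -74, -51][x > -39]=[-18]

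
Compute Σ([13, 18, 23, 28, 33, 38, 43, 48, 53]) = 13 + 18 + 23 + 28 + 33 + 38 + 43 + 48 + 53
= 297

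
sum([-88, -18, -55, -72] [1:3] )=-73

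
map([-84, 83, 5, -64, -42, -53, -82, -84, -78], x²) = (-84)²=7056, (83)²=6889, (5)²=25, (-64)²=4096, (-42)²=1764, (-53)²=2809, (-82)²=6724, (-84)²=7056, (-78)²=6084
= [7056, 6889, 25, 4096, 1764, 2809, 6724, 7056, 6084]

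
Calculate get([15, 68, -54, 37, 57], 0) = 15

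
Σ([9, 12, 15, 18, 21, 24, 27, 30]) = 156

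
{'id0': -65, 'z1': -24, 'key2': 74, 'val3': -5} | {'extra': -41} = {'id0': -65, 'z1': -24, 'key2': 74, 'val3': -5, 'extra': -41}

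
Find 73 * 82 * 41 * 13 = 3190538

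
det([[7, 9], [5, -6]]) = (7)*(-6) - (9)*(5)
= -87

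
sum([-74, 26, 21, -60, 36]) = -51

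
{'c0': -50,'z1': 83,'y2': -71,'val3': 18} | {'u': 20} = {'c0': -50, 'z1': 83, 'y2': -71, 'val3': 18, 'u': 20}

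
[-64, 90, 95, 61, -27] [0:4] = [-64, 90, 95, 61]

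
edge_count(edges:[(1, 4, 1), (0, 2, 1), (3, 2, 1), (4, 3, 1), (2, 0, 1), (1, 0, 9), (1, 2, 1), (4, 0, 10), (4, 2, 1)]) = 9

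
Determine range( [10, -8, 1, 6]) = 18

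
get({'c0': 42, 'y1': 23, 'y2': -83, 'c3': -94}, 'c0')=42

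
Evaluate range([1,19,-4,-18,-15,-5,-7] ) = 37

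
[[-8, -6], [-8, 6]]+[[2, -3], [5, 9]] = [[-6, -9], [-3, 15]]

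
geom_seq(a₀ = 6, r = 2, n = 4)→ [6, 12, 24, 48]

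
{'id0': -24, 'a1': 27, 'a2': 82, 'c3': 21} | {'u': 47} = {'id0': -24, 'a1': 27, 'a2': 82, 'c3': 21, 'u': 47}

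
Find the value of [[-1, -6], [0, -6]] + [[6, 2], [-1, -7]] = [[5, -4], [-1, -13]]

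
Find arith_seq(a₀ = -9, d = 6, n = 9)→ [-9, -3, 3, 9, 15, 21, 27, 33, 39]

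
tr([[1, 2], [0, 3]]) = 4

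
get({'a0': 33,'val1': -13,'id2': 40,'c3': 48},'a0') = 33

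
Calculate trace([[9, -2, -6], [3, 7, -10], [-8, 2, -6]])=diagonal: 9 + 7 + (-6)
= 10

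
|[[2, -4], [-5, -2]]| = (2)*(-2) - (-4)*(-5)
= -24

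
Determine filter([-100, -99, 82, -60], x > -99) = keep x where x > -99: -100✗, -99✗, 82✓, -60✓
= [82, -60]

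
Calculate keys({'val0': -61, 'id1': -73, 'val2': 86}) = ['val0', 'id1', 'val2']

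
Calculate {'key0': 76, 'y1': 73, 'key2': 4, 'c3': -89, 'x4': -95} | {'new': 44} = {'key0': 76, 'y1': 73, 'key2': 4, 'c3': -89, 'x4': -95, 'new': 44}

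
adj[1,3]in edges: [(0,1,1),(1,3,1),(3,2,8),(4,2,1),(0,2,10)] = 1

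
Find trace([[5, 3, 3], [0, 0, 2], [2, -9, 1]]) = diagonal: 5 + 0 + 1
= 6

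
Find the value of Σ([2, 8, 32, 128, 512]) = 2 + 8 + 32 + 128 + 512
= 682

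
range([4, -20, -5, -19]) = 24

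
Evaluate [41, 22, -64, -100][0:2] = [41, 22]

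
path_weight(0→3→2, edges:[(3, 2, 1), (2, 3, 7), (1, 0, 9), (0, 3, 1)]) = w(0→3)=1 + w(3→2)=1
= 2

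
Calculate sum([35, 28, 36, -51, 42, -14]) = 76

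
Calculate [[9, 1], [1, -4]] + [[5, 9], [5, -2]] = [[14, 10], [6, -6]]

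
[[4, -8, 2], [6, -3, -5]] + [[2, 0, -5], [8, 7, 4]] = [[6, -8, -3], [14, 4, -1]]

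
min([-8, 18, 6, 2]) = -8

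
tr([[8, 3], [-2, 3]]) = diagonal: 8 + 3
= 11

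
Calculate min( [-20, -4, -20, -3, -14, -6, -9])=-20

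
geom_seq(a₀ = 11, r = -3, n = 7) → [11, -33, 99, -297, 891, -2673, 8019]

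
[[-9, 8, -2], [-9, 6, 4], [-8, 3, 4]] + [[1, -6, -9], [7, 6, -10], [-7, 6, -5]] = [[-8, 2, -11], [-2, 12, -6], [-15, 9, -1]]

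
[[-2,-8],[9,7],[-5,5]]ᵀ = [[-2, 9, -5], [-8, 7, 5]]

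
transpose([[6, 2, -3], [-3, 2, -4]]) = [[6, -3], [2, 2], [-3, -4]]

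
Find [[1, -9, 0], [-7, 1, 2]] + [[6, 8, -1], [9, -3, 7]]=[[7, -1, -1], [2, -2, 9]]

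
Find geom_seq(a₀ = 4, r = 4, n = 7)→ [4, 16, 64, 256, 1024, 4096, 16384]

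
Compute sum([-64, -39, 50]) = -53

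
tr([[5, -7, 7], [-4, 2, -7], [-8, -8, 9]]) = 16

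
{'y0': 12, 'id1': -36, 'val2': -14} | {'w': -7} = {'y0': 12, 'id1': -36, 'val2': -14, 'w': -7}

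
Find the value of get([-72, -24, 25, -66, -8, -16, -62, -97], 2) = 25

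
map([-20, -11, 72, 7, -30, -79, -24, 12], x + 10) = [-10, -1, 82, 17, -20, -69, -14, 22]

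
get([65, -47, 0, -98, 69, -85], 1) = -47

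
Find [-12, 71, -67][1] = 71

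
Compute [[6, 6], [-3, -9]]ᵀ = [[6, -3], [6, -9]]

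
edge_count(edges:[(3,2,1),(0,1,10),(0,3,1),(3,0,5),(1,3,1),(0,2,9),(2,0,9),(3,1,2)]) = 8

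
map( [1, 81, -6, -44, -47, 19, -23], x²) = (1)²=1, (81)²=6561, (-6)²=36, (-44)²=1936, (-47)²=2209, (19)²=361, (-23)²=529
= [1, 6561, 36, 1936, 2209, 361, 529]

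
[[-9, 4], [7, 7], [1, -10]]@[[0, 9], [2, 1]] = C[0][0] = (-9)*(0) + (4)*(2) = 8
C[0][1] = (-9)*(9) + (4)*(1) = -77
C[1][0] = (7)*(0) + (7)*(2) = 14
C[1][1] = (7)*(9) + (7)*(1) = 70
C[2][0] = (1)*(0) + (-10)*(2) = -20
C[2][1] = (1)*(9) + (-10)*(1) = -1
= [[8, -77], [14, 70], [-20, -1]]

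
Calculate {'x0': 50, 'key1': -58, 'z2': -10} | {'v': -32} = {'x0': 50, 'key1': -58, 'z2': -10, 'v': -32}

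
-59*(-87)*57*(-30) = -8777430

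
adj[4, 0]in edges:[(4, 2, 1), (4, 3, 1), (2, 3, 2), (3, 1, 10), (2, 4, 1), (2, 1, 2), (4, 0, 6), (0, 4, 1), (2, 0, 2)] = 6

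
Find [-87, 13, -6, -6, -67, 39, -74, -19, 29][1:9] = [13, -6, -6, -67, 39, -74, -19, 29]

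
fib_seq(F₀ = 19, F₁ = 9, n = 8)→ [19, 9, 28, 37, 65, 102, 167, 269]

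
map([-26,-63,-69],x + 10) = [-16, -53, -59]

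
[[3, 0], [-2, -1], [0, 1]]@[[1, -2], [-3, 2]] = [[3, -6], [1, 2], [-3, 2]]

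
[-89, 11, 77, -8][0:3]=[-89, 11, 77]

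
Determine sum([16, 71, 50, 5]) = 142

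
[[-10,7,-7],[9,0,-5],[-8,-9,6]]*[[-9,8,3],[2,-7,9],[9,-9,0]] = C[0][0] = (-10)*(-9) + (7)*(2) + (-7)*(9) = 41
C[0][1] = (-10)*(8) + (7)*(-7) + (-7)*(-9) = -66
C[0][2] = (-10)*(3) + (7)*(9) + (-7)*(0) = 33
C[1][0] = (9)*(-9) + (0)*(2) + (-5)*(9) = -126
C[1][1] = (9)*(8) + (0)*(-7) + (-5)*(-9) = 117
C[1][2] = (9)*(3) + (0)*(9) + (-5)*(0) = 27
... (3 more cells)
= [[41, -66, 33], [-126, 117, 27], [108, -55, -105]]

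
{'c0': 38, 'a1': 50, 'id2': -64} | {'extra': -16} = {'c0': 38, 'a1': 50, 'id2': -64, 'extra': -16}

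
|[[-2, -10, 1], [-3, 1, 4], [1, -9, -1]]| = (1)*(-2)*det([[1, 4], [-9, -1]]) + (-1)*(-10)*det([[-3, 4], [1, -1]]) + (1)*(1)*det([[-3, 1], [1, -9]])
= -70 + -10 + 26
= -54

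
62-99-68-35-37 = -177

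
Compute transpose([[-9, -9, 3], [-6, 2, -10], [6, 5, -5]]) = [[-9, -6, 6], [-9, 2, 5], [3, -10, -5]]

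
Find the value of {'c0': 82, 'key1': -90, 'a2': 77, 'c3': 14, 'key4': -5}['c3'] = 14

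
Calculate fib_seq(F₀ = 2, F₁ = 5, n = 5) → [2, 5, 7, 12, 19]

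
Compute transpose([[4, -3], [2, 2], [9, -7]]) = [[4, 2, 9], [-3, 2, -7]]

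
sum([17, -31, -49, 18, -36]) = -81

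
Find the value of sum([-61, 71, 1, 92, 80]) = (-61) + 71 + 1 + 92 + 80
= 183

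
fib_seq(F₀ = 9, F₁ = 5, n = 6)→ [9, 5, 14, 19, 33, 52]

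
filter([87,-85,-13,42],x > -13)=keep x where x > -13: 87✓, -85✗, -13✗, 42✓
= [87, 42]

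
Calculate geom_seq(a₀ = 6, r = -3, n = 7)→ a_0 = 6*(-3)^0 = 6
a_1 = 6*(-3)^1 = -18
a_2 = 6*(-3)^2 = 54
...
= [6, -18, 54, -162, 486, -1458, 4374]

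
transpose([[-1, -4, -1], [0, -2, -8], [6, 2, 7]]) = [[-1, 0, 6], [-4, -2, 2], [-1, -8, 7]]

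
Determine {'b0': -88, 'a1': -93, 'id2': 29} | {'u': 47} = {'b0': -88, 'a1': -93, 'id2': 29, 'u': 47}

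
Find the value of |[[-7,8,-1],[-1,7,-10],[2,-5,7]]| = -88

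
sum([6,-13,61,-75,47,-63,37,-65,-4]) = -69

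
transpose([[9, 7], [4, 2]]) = [[9, 4], [7, 2]]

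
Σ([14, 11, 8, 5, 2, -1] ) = 39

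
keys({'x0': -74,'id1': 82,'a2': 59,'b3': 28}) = ['x0', 'id1', 'a2', 'b3']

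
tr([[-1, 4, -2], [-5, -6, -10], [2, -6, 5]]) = -2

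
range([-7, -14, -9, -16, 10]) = 26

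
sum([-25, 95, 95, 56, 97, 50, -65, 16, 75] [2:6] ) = slice → [95, 56, 97, 50]
95 + 56 + 97 + 50
= 298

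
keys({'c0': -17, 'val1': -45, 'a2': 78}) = ['c0', 'val1', 'a2']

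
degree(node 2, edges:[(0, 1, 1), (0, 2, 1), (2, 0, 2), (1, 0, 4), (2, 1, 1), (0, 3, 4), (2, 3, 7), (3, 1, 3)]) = 4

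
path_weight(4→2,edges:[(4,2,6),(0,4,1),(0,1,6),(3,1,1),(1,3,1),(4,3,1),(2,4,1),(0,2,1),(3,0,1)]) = w(4→2)=6
= 6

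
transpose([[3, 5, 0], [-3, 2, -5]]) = [[3, -3], [5, 2], [0, -5]]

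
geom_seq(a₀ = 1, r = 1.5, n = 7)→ a_0 = 1*1.5^0 = 1.0
a_1 = 1*1.5^1 = 1.5
a_2 = 1*1.5^2 = 2.25
...
= [1.0, 1.5, 2.25, 3.375, 5.0625, 7.59375, 11.390625]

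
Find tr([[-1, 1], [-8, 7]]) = 6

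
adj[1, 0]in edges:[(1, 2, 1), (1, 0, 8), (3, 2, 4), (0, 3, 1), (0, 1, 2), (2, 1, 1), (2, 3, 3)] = 8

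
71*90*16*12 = 1226880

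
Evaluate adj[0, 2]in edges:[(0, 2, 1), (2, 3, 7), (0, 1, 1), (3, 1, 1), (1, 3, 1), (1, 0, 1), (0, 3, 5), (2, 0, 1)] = 1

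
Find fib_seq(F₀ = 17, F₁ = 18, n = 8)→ F_2 = F_1 + F_0 = 35
F_3 = F_2 + F_1 = 53
F_4 = F_3 + F_2 = 88
...
= [17, 18, 35, 53, 88, 141, 229, 370]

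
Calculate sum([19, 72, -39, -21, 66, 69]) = 19 + 72 + (-39) + (-21) + 66 + 69
= 166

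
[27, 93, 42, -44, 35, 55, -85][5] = 55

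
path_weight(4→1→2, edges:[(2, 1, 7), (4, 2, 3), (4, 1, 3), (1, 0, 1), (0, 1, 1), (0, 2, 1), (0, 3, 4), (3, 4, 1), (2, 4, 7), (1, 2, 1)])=w(4→1)=3 + w(1→2)=1
= 4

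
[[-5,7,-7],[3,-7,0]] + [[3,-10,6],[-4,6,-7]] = [[-2, -3, -1], [-1, -1, -7]]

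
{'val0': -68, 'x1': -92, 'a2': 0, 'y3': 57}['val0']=-68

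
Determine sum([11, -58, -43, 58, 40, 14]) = 22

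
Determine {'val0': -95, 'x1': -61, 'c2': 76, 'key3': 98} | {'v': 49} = {'val0': -95, 'x1': -61, 'c2': 76, 'key3': 98, 'v': 49}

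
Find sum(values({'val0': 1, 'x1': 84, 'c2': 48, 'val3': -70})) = 63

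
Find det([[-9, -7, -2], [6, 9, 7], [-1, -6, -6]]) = -41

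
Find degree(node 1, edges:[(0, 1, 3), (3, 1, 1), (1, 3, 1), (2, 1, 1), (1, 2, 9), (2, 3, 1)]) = 5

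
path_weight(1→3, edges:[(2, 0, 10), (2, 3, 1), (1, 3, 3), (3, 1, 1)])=w(1→3)=3
= 3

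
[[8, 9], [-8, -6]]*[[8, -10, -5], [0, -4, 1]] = [[64, -116, -31], [-64, 104, 34]]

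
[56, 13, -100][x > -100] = keep x where x > -100: 56✓, 13✓, -100✗
= [56, 13]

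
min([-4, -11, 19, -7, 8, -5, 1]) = -11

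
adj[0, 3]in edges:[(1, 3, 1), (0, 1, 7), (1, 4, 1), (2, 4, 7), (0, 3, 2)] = 2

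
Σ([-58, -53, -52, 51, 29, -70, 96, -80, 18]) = (-58) + (-53) + (-52) + 51 + 29 + (-70) + 96 + (-80) + 18
= -119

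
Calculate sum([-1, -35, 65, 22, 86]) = (-1) + (-35) + 65 + 22 + 86
= 137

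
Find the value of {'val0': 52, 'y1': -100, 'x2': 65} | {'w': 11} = {'val0': 52, 'y1': -100, 'x2': 65, 'w': 11}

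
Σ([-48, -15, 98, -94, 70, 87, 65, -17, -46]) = 100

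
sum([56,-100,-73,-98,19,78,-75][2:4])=slice → [-73, -98]
(-73) + (-98)
= -171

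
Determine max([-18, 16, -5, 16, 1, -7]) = 16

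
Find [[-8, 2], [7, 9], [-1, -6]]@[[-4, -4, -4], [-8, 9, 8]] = C[0][0] = (-8)*(-4) + (2)*(-8) = 16
C[0][1] = (-8)*(-4) + (2)*(9) = 50
C[0][2] = (-8)*(-4) + (2)*(8) = 48
C[1][0] = (7)*(-4) + (9)*(-8) = -100
C[1][1] = (7)*(-4) + (9)*(9) = 53
C[1][2] = (7)*(-4) + (9)*(8) = 44
... (3 more cells)
= [[16, 50, 48], [-100, 53, 44], [52, -50, -44]]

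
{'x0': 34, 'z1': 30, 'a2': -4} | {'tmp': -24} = {'x0': 34, 'z1': 30, 'a2': -4, 'tmp': -24}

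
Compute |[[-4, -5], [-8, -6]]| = -16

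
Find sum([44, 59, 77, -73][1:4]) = slice → [59, 77, -73]
59 + 77 + (-73)
= 63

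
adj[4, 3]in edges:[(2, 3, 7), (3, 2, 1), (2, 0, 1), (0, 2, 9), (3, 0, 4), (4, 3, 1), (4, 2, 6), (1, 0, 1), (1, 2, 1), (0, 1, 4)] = 1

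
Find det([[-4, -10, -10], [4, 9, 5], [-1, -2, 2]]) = (1)*(-4)*det([[9, 5], [-2, 2]]) + (-1)*(-10)*det([[4, 5], [-1, 2]]) + (1)*(-10)*det([[4, 9], [-1, -2]])
= -112 + 130 + -10
= 8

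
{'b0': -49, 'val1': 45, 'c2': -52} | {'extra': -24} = {'b0': -49, 'val1': 45, 'c2': -52, 'extra': -24}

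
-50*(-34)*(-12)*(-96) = 1958400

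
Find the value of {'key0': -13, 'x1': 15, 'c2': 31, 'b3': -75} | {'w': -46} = {'key0': -13, 'x1': 15, 'c2': 31, 'b3': -75, 'w': -46}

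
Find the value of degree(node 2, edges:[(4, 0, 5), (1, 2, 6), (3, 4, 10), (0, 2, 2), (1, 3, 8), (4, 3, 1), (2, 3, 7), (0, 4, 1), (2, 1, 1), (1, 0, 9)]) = 4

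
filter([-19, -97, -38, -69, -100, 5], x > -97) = [-19, -38, -69, 5]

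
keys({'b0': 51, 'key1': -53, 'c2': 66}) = ['b0', 'key1', 'c2']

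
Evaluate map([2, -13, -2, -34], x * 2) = 2*2=4, -13*2=-26, -2*2=-4, -34*2=-68
= [4, -26, -4, -68]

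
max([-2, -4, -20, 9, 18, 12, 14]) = 18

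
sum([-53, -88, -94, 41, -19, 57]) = -156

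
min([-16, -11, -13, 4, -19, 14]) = -19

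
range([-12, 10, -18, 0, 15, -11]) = 33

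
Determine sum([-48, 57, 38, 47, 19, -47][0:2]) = slice → [-48, 57]
(-48) + 57
= 9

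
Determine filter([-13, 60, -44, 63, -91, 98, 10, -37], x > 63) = keep x where x > 63: -13✗, 60✗, -44✗, 63✗, -91✗, 98✓, 10✗, -37✗
= [98]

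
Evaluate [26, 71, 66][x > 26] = keep x where x > 26: 26✗, 71✓, 66✓
= [71, 66]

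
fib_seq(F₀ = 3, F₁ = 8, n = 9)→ F_2 = F_1 + F_0 = 11
F_3 = F_2 + F_1 = 19
F_4 = F_3 + F_2 = 30
...
= [3, 8, 11, 19, 30, 49, 79, 128, 207]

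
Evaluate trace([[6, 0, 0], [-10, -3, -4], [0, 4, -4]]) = -1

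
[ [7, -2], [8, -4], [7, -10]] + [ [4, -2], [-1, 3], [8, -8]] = [[11, -4], [7, -1], [15, -18]]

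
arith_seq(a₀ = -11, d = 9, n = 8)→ [-11, -2, 7, 16, 25, 34, 43, 52]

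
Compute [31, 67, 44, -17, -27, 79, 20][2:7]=[44, -17, -27, 79, 20]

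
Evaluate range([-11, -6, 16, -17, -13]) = 33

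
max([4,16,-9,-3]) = 16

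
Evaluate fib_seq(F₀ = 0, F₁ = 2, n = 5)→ F_2 = F_1 + F_0 = 2
F_3 = F_2 + F_1 = 4
F_4 = F_3 + F_2 = 6
= [0, 2, 2, 4, 6]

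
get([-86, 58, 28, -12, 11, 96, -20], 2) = 28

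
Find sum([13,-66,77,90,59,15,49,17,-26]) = 228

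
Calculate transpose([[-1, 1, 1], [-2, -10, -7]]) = [[-1, -2], [1, -10], [1, -7]]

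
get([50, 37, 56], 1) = 37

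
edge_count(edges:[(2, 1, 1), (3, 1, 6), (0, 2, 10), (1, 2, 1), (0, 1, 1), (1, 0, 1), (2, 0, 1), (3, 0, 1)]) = 8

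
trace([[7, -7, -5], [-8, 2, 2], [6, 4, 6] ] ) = 15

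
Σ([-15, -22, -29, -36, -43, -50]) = -195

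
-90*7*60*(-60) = 2268000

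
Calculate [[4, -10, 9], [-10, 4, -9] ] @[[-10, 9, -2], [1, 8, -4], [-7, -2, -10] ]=[[-113, -62, -58], [167, -40, 94]]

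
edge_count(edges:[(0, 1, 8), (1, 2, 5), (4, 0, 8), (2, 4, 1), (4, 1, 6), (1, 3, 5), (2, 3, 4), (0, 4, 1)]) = 8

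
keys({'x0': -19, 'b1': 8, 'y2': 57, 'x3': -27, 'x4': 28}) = ['x0', 'b1', 'y2', 'x3', 'x4']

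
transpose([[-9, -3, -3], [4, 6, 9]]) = [[-9, 4], [-3, 6], [-3, 9]]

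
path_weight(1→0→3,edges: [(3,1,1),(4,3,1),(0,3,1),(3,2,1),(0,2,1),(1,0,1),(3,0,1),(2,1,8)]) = 2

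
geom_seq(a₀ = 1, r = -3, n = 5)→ [1, -3, 9, -27, 81]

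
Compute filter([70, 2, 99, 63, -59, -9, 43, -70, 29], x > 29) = keep x where x > 29: 70✓, 2✗, 99✓, 63✓, -59✗, -9✗, 43✓, -70✗, 29✗
= [70, 99, 63, 43]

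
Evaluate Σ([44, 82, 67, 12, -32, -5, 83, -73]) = 178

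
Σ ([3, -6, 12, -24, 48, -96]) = 3 + -6 + 12 + -24 + 48 + -96
= -63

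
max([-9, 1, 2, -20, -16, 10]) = 10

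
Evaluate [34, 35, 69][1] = 35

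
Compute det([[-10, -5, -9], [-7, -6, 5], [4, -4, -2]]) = (1)*(-10)*det([[-6, 5], [-4, -2]]) + (-1)*(-5)*det([[-7, 5], [4, -2]]) + (1)*(-9)*det([[-7, -6], [4, -4]])
= -320 + -30 + -468
= -818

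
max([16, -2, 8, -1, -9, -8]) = 16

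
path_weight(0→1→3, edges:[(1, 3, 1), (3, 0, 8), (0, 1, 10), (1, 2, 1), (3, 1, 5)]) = w(0→1)=10 + w(1→3)=1
= 11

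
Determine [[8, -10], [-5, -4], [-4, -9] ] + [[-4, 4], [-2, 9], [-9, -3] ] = [[4, -6], [-7, 5], [-13, -12]]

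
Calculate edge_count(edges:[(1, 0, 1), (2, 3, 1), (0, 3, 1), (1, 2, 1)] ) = 4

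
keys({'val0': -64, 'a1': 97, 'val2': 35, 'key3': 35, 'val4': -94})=['val0', 'a1', 'val2', 'key3', 'val4']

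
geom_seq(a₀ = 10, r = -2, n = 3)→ [10, -20, 40]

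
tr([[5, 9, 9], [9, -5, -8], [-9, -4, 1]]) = diagonal: 5 + (-5) + 1
= 1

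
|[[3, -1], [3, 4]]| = 15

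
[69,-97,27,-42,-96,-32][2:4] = [27, -42]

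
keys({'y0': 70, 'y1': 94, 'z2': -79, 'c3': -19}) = ['y0', 'y1', 'z2', 'c3']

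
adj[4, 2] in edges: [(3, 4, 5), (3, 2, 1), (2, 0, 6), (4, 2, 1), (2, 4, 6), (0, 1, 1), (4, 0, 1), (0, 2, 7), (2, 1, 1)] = 1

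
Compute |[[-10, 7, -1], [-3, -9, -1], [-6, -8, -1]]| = (1)*(-10)*det([[-9, -1], [-8, -1]]) + (-1)*(7)*det([[-3, -1], [-6, -1]]) + (1)*(-1)*det([[-3, -9], [-6, -8]])
= -10 + 21 + 30
= 41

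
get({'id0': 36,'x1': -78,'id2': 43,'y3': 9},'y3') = 9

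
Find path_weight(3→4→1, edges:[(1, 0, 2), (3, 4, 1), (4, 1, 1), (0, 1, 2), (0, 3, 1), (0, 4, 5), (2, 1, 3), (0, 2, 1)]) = w(3→4)=1 + w(4→1)=1
= 2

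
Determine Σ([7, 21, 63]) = 91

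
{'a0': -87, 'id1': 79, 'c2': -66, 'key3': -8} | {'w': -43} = {'a0': -87, 'id1': 79, 'c2': -66, 'key3': -8, 'w': -43}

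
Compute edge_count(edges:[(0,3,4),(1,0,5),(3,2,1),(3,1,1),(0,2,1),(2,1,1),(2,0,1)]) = 7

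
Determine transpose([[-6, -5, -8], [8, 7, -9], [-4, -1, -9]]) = [[-6, 8, -4], [-5, 7, -1], [-8, -9, -9]]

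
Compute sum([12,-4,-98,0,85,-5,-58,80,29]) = 41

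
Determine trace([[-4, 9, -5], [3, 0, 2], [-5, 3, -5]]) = diagonal: (-4) + 0 + (-5)
= -9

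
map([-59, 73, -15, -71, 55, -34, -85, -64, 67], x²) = [3481, 5329, 225, 5041, 3025, 1156, 7225, 4096, 4489]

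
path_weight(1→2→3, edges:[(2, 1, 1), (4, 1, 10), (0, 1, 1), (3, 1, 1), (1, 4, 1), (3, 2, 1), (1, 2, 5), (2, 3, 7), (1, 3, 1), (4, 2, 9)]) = 12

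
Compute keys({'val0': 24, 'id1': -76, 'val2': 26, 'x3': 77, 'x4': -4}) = ['val0', 'id1', 'val2', 'x3', 'x4']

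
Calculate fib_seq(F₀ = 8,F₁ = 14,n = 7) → F_2 = F_1 + F_0 = 22
F_3 = F_2 + F_1 = 36
F_4 = F_3 + F_2 = 58
...
= [8, 14, 22, 36, 58, 94, 152]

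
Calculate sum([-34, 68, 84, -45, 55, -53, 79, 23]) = (-34) + 68 + 84 + (-45) + 55 + (-53) + 79 + 23
= 177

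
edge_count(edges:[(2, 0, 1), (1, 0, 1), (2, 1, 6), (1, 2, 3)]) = 4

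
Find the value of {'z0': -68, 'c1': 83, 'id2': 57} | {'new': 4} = {'z0': -68, 'c1': 83, 'id2': 57, 'new': 4}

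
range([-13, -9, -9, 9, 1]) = 22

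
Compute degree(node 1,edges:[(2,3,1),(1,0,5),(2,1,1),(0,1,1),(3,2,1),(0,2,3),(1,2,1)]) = 4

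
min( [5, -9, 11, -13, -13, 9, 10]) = -13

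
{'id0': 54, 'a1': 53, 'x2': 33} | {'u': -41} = {'id0': 54, 'a1': 53, 'x2': 33, 'u': -41}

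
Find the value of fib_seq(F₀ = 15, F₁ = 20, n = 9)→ F_2 = F_1 + F_0 = 35
F_3 = F_2 + F_1 = 55
F_4 = F_3 + F_2 = 90
...
= [15, 20, 35, 55, 90, 145, 235, 380, 615]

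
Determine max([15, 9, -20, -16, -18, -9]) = 15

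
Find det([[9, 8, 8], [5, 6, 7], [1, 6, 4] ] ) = -74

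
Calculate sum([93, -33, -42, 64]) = 82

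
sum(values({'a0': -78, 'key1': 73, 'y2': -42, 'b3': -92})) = (-78) + 73 + (-42) + (-92)
= -139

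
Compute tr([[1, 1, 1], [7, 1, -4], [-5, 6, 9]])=diagonal: 1 + 1 + 9
= 11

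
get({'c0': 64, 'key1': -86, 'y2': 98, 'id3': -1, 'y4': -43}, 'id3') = -1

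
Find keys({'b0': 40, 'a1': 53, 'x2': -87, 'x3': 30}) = ['b0', 'a1', 'x2', 'x3']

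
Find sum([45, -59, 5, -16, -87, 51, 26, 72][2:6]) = slice → [5, -16, -87, 51]
5 + (-16) + (-87) + 51
= -47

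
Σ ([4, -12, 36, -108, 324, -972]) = -728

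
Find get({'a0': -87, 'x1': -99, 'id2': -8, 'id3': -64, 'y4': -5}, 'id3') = -64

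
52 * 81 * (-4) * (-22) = 370656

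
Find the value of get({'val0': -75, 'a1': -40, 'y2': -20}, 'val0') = -75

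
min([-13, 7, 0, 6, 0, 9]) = -13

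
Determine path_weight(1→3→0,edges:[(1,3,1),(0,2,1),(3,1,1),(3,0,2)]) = w(1→3)=1 + w(3→0)=2
= 3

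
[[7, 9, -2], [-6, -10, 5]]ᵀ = [[7, -6], [9, -10], [-2, 5]]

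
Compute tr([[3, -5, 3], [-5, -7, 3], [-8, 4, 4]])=0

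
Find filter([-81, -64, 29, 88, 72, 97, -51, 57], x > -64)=[29, 88, 72, 97, -51, 57]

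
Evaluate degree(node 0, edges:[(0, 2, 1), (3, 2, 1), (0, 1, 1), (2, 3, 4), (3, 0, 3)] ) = 3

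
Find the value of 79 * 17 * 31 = 41633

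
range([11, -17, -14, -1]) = 28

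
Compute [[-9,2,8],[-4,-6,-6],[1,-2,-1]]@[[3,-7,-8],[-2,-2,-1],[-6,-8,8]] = C[0][0] = (-9)*(3) + (2)*(-2) + (8)*(-6) = -79
C[0][1] = (-9)*(-7) + (2)*(-2) + (8)*(-8) = -5
C[0][2] = (-9)*(-8) + (2)*(-1) + (8)*(8) = 134
C[1][0] = (-4)*(3) + (-6)*(-2) + (-6)*(-6) = 36
C[1][1] = (-4)*(-7) + (-6)*(-2) + (-6)*(-8) = 88
C[1][2] = (-4)*(-8) + (-6)*(-1) + (-6)*(8) = -10
... (3 more cells)
= [[-79, -5, 134], [36, 88, -10], [13, 5, -14]]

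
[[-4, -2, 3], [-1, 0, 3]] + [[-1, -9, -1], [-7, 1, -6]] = [[-5, -11, 2], [-8, 1, -3]]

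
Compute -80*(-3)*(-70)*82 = -1377600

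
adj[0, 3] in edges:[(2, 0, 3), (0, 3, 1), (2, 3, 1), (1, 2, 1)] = 1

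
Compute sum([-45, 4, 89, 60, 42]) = 150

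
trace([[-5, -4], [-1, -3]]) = diagonal: (-5) + (-3)
= -8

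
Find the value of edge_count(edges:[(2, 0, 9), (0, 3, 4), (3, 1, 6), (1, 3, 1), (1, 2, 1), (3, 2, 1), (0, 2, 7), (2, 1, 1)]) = 8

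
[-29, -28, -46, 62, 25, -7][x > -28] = keep x where x > -28: -29✗, -28✗, -46✗, 62✓, 25✓, -7✓
= [62, 25, -7]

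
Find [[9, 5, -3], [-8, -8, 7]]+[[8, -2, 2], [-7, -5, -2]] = [[17, 3, -1], [-15, -13, 5]]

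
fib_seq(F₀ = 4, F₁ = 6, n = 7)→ F_2 = F_1 + F_0 = 10
F_3 = F_2 + F_1 = 16
F_4 = F_3 + F_2 = 26
...
= [4, 6, 10, 16, 26, 42, 68]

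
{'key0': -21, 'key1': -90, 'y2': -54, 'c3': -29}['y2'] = -54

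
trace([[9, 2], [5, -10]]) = -1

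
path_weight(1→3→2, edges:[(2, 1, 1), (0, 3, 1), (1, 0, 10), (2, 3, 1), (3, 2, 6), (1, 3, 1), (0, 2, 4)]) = w(1→3)=1 + w(3→2)=6
= 7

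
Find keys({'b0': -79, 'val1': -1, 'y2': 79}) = ['b0', 'val1', 'y2']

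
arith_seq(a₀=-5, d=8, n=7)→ [-5, 3, 11, 19, 27, 35, 43]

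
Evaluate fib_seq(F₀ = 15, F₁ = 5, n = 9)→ F_2 = F_1 + F_0 = 20
F_3 = F_2 + F_1 = 25
F_4 = F_3 + F_2 = 45
...
= [15, 5, 20, 25, 45, 70, 115, 185, 300]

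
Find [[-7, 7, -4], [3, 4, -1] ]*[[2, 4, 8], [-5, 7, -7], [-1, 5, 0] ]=[[-45, 1, -105], [-13, 35, -4]]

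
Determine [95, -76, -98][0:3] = [95, -76, -98]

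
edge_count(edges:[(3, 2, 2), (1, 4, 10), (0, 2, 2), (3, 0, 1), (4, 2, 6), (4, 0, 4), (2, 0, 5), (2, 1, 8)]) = 8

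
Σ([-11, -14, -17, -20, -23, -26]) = -111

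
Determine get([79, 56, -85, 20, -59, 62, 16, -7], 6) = 16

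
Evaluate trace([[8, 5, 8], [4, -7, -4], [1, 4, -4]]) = -3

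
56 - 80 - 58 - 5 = -87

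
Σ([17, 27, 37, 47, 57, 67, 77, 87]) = 17 + 27 + 37 + 47 + 57 + 67 + 77 + 87
= 416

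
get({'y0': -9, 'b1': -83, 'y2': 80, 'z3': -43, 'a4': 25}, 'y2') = 80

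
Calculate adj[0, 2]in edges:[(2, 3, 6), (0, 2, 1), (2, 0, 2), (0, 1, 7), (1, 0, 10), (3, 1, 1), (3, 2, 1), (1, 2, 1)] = 1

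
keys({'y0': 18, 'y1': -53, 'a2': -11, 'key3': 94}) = ['y0', 'y1', 'a2', 'key3']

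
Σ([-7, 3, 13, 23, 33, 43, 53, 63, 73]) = 297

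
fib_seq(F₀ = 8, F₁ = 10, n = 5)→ [8, 10, 18, 28, 46]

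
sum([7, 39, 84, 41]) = 7 + 39 + 84 + 41
= 171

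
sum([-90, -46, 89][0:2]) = -136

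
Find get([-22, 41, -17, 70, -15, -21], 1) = 41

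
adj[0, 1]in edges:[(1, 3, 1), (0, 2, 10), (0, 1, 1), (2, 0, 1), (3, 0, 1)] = 1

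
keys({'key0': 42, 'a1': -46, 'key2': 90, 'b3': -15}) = ['key0', 'a1', 'key2', 'b3']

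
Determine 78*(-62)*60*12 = -3481920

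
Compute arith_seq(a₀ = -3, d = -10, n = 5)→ a_0 = -3 + 0*-10 = -3
a_1 = -3 + 1*-10 = -13
a_2 = -3 + 2*-10 = -23
...
= [-3, -13, -23, -33, -43]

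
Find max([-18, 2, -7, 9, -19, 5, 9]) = 9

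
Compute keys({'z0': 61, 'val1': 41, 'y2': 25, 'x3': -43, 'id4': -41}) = ['z0', 'val1', 'y2', 'x3', 'id4']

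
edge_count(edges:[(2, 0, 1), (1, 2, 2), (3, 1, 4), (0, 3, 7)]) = 4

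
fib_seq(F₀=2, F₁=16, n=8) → F_2 = F_1 + F_0 = 18
F_3 = F_2 + F_1 = 34
F_4 = F_3 + F_2 = 52
...
= [2, 16, 18, 34, 52, 86, 138, 224]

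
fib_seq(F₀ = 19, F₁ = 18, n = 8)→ F_2 = F_1 + F_0 = 37
F_3 = F_2 + F_1 = 55
F_4 = F_3 + F_2 = 92
...
= [19, 18, 37, 55, 92, 147, 239, 386]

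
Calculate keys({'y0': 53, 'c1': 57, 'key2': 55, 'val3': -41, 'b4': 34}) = ['y0', 'c1', 'key2', 'val3', 'b4']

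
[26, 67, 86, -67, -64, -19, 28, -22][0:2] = [26, 67]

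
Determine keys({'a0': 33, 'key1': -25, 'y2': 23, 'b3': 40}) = ['a0', 'key1', 'y2', 'b3']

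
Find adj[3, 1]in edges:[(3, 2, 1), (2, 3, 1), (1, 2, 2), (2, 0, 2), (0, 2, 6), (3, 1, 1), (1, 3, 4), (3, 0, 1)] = 1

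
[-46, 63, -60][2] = -60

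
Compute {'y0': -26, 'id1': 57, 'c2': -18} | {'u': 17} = {'y0': -26, 'id1': 57, 'c2': -18, 'u': 17}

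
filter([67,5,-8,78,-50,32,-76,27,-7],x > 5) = [67, 78, 32, 27]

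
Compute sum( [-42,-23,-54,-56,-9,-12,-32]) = (-42) + (-23) + (-54) + (-56) + (-9) + (-12) + (-32)
= -228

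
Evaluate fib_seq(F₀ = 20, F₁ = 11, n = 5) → F_2 = F_1 + F_0 = 31
F_3 = F_2 + F_1 = 42
F_4 = F_3 + F_2 = 73
= [20, 11, 31, 42, 73]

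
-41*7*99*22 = -625086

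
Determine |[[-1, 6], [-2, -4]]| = 16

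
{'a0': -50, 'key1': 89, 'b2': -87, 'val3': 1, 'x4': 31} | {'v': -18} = {'a0': -50, 'key1': 89, 'b2': -87, 'val3': 1, 'x4': 31, 'v': -18}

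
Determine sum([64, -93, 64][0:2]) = slice → [64, -93]
64 + (-93)
= -29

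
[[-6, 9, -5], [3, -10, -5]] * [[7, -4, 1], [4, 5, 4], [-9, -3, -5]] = [[39, 84, 55], [26, -47, -12]]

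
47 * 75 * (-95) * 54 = -18083250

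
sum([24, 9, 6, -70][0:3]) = 39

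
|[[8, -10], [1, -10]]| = -70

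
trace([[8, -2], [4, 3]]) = 11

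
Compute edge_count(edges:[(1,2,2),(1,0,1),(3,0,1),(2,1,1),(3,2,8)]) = 5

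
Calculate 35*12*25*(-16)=-168000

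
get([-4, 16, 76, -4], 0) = -4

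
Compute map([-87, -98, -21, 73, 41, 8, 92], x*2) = [-174, -196, -42, 146, 82, 16, 184]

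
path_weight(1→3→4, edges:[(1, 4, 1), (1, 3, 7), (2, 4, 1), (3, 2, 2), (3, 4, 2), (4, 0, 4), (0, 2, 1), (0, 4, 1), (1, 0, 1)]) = 9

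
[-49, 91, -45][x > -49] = [91, -45]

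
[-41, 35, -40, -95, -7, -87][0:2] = [-41, 35]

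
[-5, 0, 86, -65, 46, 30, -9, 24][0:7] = [-5, 0, 86, -65, 46, 30, -9]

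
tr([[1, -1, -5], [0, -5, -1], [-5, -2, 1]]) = -3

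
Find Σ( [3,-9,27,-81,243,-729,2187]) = 1641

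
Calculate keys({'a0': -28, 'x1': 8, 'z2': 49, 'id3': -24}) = ['a0', 'x1', 'z2', 'id3']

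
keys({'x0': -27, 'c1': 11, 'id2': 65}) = ['x0', 'c1', 'id2']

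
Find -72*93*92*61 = -37577952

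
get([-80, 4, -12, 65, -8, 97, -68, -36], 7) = -36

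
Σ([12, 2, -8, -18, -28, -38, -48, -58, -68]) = -252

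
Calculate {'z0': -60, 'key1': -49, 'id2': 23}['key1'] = -49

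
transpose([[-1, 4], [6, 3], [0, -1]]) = [[-1, 6, 0], [4, 3, -1]]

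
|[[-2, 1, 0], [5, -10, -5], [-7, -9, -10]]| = -25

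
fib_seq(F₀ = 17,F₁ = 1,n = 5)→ [17, 1, 18, 19, 37]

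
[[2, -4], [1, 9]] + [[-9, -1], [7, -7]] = [[-7, -5], [8, 2]]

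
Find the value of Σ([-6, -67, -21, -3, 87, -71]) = (-6) + (-67) + (-21) + (-3) + 87 + (-71)
= -81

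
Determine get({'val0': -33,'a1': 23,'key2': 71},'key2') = 71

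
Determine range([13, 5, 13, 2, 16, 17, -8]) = 25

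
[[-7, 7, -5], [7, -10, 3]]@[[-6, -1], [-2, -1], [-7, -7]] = C[0][0] = (-7)*(-6) + (7)*(-2) + (-5)*(-7) = 63
C[0][1] = (-7)*(-1) + (7)*(-1) + (-5)*(-7) = 35
C[1][0] = (7)*(-6) + (-10)*(-2) + (3)*(-7) = -43
C[1][1] = (7)*(-1) + (-10)*(-1) + (3)*(-7) = -18
= [[63, 35], [-43, -18]]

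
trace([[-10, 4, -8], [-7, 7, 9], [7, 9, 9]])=diagonal: (-10) + 7 + 9
= 6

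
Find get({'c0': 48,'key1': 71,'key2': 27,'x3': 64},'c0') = 48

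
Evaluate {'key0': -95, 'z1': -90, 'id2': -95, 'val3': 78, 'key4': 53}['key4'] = 53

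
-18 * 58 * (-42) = 43848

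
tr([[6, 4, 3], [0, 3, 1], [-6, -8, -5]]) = diagonal: 6 + 3 + (-5)
= 4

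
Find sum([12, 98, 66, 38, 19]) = 233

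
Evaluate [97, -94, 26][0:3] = [97, -94, 26]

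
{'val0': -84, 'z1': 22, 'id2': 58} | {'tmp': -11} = {'val0': -84, 'z1': 22, 'id2': 58, 'tmp': -11}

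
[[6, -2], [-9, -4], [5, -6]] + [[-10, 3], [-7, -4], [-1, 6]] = [[-4, 1], [-16, -8], [4, 0]]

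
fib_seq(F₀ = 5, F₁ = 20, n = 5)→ F_2 = F_1 + F_0 = 25
F_3 = F_2 + F_1 = 45
F_4 = F_3 + F_2 = 70
= [5, 20, 25, 45, 70]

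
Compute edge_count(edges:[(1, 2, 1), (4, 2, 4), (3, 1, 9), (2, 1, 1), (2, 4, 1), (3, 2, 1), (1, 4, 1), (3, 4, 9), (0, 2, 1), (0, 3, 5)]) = 10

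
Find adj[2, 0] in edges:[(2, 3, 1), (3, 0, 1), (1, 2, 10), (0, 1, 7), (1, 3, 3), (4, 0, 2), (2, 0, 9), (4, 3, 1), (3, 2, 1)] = 9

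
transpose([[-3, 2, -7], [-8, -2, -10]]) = [[-3, -8], [2, -2], [-7, -10]]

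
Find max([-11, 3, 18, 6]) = 18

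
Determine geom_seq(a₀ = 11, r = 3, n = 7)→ a_0 = 11*3^0 = 11
a_1 = 11*3^1 = 33
a_2 = 11*3^2 = 99
...
= [11, 33, 99, 297, 891, 2673, 8019]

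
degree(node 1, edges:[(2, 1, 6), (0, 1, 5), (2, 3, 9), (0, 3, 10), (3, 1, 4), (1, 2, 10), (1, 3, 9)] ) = 5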